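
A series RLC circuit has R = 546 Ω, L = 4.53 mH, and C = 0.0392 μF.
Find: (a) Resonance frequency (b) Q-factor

Step 1 — Resonance condition Im(Z)=0 gives ω₀ = 1/√(LC).
Step 2 — ω₀ = 1/√(0.00453·3.92e-08) = 7.504e+04 rad/s.
Step 3 — f₀ = ω₀/(2π) = 1.194e+04 Hz.
Step 4 — Series Q: Q = ω₀L/R = 7.504e+04·0.00453/546 = 0.6226.

(a) f₀ = 1.194e+04 Hz  (b) Q = 0.6226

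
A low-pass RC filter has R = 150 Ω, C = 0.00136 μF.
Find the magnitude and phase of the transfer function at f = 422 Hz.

Step 1 — Angular frequency: ω = 2π·422 = 2652 rad/s.
Step 2 — Transfer function: H(jω) = 1/(1 + jωRC).
Step 3 — Denominator: 1 + jωRC = 1 + j·2652·150·1.36e-09 = 1 + j0.0005409.
Step 4 — H = 1 - j0.0005409.
Step 5 — Magnitude: |H| = 1 (-0.0 dB); phase: φ = -0.0°.

|H| = 1 (-0.0 dB), φ = -0.0°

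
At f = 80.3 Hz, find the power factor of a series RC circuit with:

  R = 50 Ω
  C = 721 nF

Step 1 — Angular frequency: ω = 2π·f = 2π·80.3 = 504.5 rad/s.
Step 2 — Component impedances:
  R: Z = R = 50 Ω
  C: Z = 1/(jωC) = -j/(ω·C) = 0 - j2749 Ω
Step 3 — Series combination: Z_total = R + C = 50 - j2749 Ω = 2749∠-89.0° Ω.
Step 4 — Power factor: PF = cos(φ) = Re(Z)/|Z| = 50/2749 = 0.01819.
Step 5 — Type: Im(Z) = -2749 ⇒ leading (phase φ = -89.0°).

PF = 0.01819 (leading, φ = -89.0°)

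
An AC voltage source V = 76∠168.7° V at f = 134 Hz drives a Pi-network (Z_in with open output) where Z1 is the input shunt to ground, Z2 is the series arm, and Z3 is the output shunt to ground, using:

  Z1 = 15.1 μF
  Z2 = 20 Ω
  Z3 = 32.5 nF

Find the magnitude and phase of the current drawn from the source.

Step 1 — Angular frequency: ω = 2π·f = 2π·134 = 841.9 rad/s.
Step 2 — Component impedances:
  Z1: Z = 1/(jωC) = -j/(ω·C) = 0 - j78.66 Ω
  Z2: Z = R = 20 Ω
  Z3: Z = 1/(jωC) = -j/(ω·C) = 0 - j3.655e+04 Ω
Step 3 — With open output, the series arm Z2 and the output shunt Z3 appear in series to ground: Z2 + Z3 = 20 - j3.655e+04 Ω.
Step 4 — Parallel with input shunt Z1: Z_in = Z1 || (Z2 + Z3) = 9.225e-05 - j78.49 Ω = 78.49∠-90.0° Ω.
Step 5 — Source phasor: V = 76∠168.7° V = -74.53 + j14.89 V.
Step 6 — Ohm's law: I = V / Z_total = (-74.53 + j14.89) / (9.225e-05 - j78.49) = -0.1897 - j0.9495 A.
Step 7 — Convert to polar: |I| = 0.9683 A, ∠I = -101.3°.

I = 0.9683∠-101.3° A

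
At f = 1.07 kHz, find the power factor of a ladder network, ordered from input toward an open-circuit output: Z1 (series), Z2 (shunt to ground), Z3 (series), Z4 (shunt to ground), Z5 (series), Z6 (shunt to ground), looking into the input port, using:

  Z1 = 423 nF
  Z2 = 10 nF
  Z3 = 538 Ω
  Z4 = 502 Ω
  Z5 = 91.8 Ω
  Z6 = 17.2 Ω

Step 1 — Angular frequency: ω = 2π·f = 2π·1070 = 6723 rad/s.
Step 2 — Component impedances:
  Z1: Z = 1/(jωC) = -j/(ω·C) = 0 - j351.6 Ω
  Z2: Z = 1/(jωC) = -j/(ω·C) = 0 - j1.487e+04 Ω
  Z3: Z = R = 538 Ω
  Z4: Z = R = 502 Ω
  Z5: Z = R = 91.8 Ω
  Z6: Z = R = 17.2 Ω
Step 3 — Ladder network (open output): work backward from the far end, alternating series and parallel combinations. Z_in = 626.4 - j378.1 Ω = 731.7∠-31.1° Ω.
Step 4 — Power factor: PF = cos(φ) = Re(Z)/|Z| = 626.44/731.68 = 0.8562.
Step 5 — Type: Im(Z) = -378.1 ⇒ leading (phase φ = -31.1°).

PF = 0.8562 (leading, φ = -31.1°)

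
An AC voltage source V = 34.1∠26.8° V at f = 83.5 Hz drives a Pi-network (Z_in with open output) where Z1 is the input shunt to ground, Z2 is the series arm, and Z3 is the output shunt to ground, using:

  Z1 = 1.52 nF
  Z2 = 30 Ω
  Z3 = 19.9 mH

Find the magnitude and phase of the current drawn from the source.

Step 1 — Angular frequency: ω = 2π·f = 2π·83.5 = 524.6 rad/s.
Step 2 — Component impedances:
  Z1: Z = 1/(jωC) = -j/(ω·C) = 0 - j1.254e+06 Ω
  Z2: Z = R = 30 Ω
  Z3: Z = jωL = j·524.6·0.0199 = 0 + j10.44 Ω
Step 3 — With open output, the series arm Z2 and the output shunt Z3 appear in series to ground: Z2 + Z3 = 30 + j10.44 Ω.
Step 4 — Parallel with input shunt Z1: Z_in = Z1 || (Z2 + Z3) = 30 + j10.44 Ω = 31.77∠19.2° Ω.
Step 5 — Source phasor: V = 34.1∠26.8° V = 30.44 + j15.37 V.
Step 6 — Ohm's law: I = V / Z_total = (30.44 + j15.37) / (30 + j10.44) = 1.064 + j0.1422 A.
Step 7 — Convert to polar: |I| = 1.074 A, ∠I = 7.6°.

I = 1.074∠7.6° A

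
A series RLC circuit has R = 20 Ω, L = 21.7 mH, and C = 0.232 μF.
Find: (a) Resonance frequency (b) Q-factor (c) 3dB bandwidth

Step 1 — Resonance: ω₀ = 1/√(LC) = 1/√(0.0217·2.32e-07) = 1.409e+04 rad/s.
Step 2 — f₀ = ω₀/(2π) = 2243 Hz.
Step 3 — Series Q: Q = ω₀L/R = 1.409e+04·0.0217/20 = 15.29.
Step 4 — Bandwidth: Δω = ω₀/Q = 921.7 rad/s; BW = Δω/(2π) = 146.7 Hz.

(a) f₀ = 2243 Hz  (b) Q = 15.29  (c) BW = 146.7 Hz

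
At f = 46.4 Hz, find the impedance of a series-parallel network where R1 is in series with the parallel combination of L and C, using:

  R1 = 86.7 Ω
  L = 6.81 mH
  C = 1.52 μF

Step 1 — Angular frequency: ω = 2π·f = 2π·46.4 = 291.5 rad/s.
Step 2 — Component impedances:
  R1: Z = R = 86.7 Ω
  L: Z = jωL = j·291.5·0.00681 = 0 + j1.985 Ω
  C: Z = 1/(jωC) = -j/(ω·C) = 0 - j2257 Ω
Step 3 — Parallel branch: L || C = 1/(1/L + 1/C) = 0 + j1.987 Ω.
Step 4 — Series with R1: Z_total = R1 + (L || C) = 86.7 + j1.987 Ω = 86.72∠1.3° Ω.

Z = 86.7 + j1.987 Ω = 86.72∠1.3° Ω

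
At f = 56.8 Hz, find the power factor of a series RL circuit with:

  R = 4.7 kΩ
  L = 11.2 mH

Step 1 — Angular frequency: ω = 2π·f = 2π·56.8 = 356.9 rad/s.
Step 2 — Component impedances:
  R: Z = R = 4700 Ω
  L: Z = jωL = j·356.9·0.0112 = 0 + j3.997 Ω
Step 3 — Series combination: Z_total = R + L = 4700 + j3.997 Ω = 4700∠0.0° Ω.
Step 4 — Power factor: PF = cos(φ) = Re(Z)/|Z| = 4700/4700 = 1.
Step 5 — Type: Im(Z) = 3.997 ⇒ lagging (phase φ = 0.0°).

PF = 1 (lagging, φ = 0.0°)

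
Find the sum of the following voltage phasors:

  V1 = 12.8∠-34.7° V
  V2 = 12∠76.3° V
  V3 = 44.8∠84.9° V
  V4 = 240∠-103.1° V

Step 1 — Convert each phasor to rectangular form:
  V1 = 12.8·(cos(-34.7°) + j·sin(-34.7°)) = 10.52 - j7.287 V
  V2 = 12·(cos(76.3°) + j·sin(76.3°)) = 2.842 + j11.66 V
  V3 = 44.8·(cos(84.9°) + j·sin(84.9°)) = 3.982 + j44.62 V
  V4 = 240·(cos(-103.1°) + j·sin(-103.1°)) = -54.4 - j233.8 V
Step 2 — Sum components: V_total = -37.05 - j184.8 V.
Step 3 — Convert to polar: |V_total| = 188.4 V, ∠V_total = -101.3°.

V_total = 188.4∠-101.3° V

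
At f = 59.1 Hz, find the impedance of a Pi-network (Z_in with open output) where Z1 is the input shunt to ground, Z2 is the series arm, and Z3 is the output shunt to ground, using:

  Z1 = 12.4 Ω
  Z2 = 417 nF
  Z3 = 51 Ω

Step 1 — Angular frequency: ω = 2π·f = 2π·59.1 = 371.3 rad/s.
Step 2 — Component impedances:
  Z1: Z = R = 12.4 Ω
  Z2: Z = 1/(jωC) = -j/(ω·C) = 0 - j6458 Ω
  Z3: Z = R = 51 Ω
Step 3 — With open output, the series arm Z2 and the output shunt Z3 appear in series to ground: Z2 + Z3 = 51 - j6458 Ω.
Step 4 — Parallel with input shunt Z1: Z_in = Z1 || (Z2 + Z3) = 12.4 - j0.02381 Ω = 12.4∠-0.1° Ω.

Z = 12.4 - j0.02381 Ω = 12.4∠-0.1° Ω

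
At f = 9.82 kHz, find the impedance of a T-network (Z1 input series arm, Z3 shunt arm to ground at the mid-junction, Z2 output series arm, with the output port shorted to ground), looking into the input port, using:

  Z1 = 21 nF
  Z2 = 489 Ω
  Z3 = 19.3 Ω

Step 1 — Angular frequency: ω = 2π·f = 2π·9820 = 6.17e+04 rad/s.
Step 2 — Component impedances:
  Z1: Z = 1/(jωC) = -j/(ω·C) = 0 - j771.8 Ω
  Z2: Z = R = 489 Ω
  Z3: Z = R = 19.3 Ω
Step 3 — With the output port shorted to ground, the output series arm Z2 runs from the junction to ground; the shunt arm Z3 also runs from the junction to ground. They appear in parallel: Z3 || Z2 = 18.57 Ω.
Step 4 — Series with input arm Z1: Z_in = Z1 + (Z3 || Z2) = 18.57 - j771.8 Ω = 772∠-88.6° Ω.

Z = 18.57 - j771.8 Ω = 772∠-88.6° Ω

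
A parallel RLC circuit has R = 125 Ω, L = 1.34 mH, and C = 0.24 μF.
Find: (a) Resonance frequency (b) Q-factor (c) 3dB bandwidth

Step 1 — Resonance: ω₀ = 1/√(LC) = 1/√(0.00134·2.4e-07) = 5.576e+04 rad/s.
Step 2 — f₀ = ω₀/(2π) = 8875 Hz.
Step 3 — Parallel Q: Q = R/(ω₀L) = 125/(5.576e+04·0.00134) = 1.673.
Step 4 — Bandwidth: Δω = ω₀/Q = 3.333e+04 rad/s; BW = Δω/(2π) = 5305 Hz.

(a) f₀ = 8875 Hz  (b) Q = 1.673  (c) BW = 5305 Hz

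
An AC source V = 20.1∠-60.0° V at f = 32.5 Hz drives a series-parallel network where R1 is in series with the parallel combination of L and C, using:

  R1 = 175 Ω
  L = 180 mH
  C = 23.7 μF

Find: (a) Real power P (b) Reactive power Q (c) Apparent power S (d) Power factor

Step 1 — Angular frequency: ω = 2π·f = 2π·32.5 = 204.2 rad/s.
Step 2 — Component impedances:
  R1: Z = R = 175 Ω
  L: Z = jωL = j·204.2·0.18 = 0 + j36.76 Ω
  C: Z = 1/(jωC) = -j/(ω·C) = 0 - j206.6 Ω
Step 3 — Parallel branch: L || C = 1/(1/L + 1/C) = 0 + j44.71 Ω.
Step 4 — Series with R1: Z_total = R1 + (L || C) = 175 + j44.71 Ω = 180.6∠14.3° Ω.
Step 5 — Source phasor: V = 20.1∠-60.0° V = 10.05 - j17.41 V.
Step 6 — Current: I = V / Z = 0.03005 - j0.1071 A = 0.1113∠-74.3° A.
Step 7 — Complex power: S = V·I* = 2.167 + j0.5537 VA.
Step 8 — Real power: P = Re(S) = 2.167 W.
Step 9 — Reactive power: Q = Im(S) = 0.5537 VAR.
Step 10 — Apparent power: |S| = 2.237 VA.
Step 11 — Power factor: PF = P/|S| = 0.9689 (lagging).

(a) P = 2.167 W  (b) Q = 0.5537 VAR  (c) S = 2.237 VA  (d) PF = 0.9689 (lagging)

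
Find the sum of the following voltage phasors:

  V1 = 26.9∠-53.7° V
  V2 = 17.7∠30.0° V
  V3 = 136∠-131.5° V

Step 1 — Convert each phasor to rectangular form:
  V1 = 26.9·(cos(-53.7°) + j·sin(-53.7°)) = 15.93 - j21.68 V
  V2 = 17.7·(cos(30.0°) + j·sin(30.0°)) = 15.33 + j8.85 V
  V3 = 136·(cos(-131.5°) + j·sin(-131.5°)) = -90.12 - j101.9 V
Step 2 — Sum components: V_total = -58.86 - j114.7 V.
Step 3 — Convert to polar: |V_total| = 128.9 V, ∠V_total = -117.2°.

V_total = 128.9∠-117.2° V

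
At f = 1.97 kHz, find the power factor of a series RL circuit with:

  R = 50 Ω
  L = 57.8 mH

Step 1 — Angular frequency: ω = 2π·f = 2π·1970 = 1.238e+04 rad/s.
Step 2 — Component impedances:
  R: Z = R = 50 Ω
  L: Z = jωL = j·1.238e+04·0.0578 = 0 + j715.4 Ω
Step 3 — Series combination: Z_total = R + L = 50 + j715.4 Ω = 717.2∠86.0° Ω.
Step 4 — Power factor: PF = cos(φ) = Re(Z)/|Z| = 50/717.2 = 0.06972.
Step 5 — Type: Im(Z) = 715.4 ⇒ lagging (phase φ = 86.0°).

PF = 0.06972 (lagging, φ = 86.0°)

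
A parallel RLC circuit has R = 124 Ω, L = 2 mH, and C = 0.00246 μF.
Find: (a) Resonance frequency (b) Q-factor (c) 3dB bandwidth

Step 1 — Resonance: ω₀ = 1/√(LC) = 1/√(0.002·2.46e-09) = 4.508e+05 rad/s.
Step 2 — f₀ = ω₀/(2π) = 7.175e+04 Hz.
Step 3 — Parallel Q: Q = R/(ω₀L) = 124/(4.508e+05·0.002) = 0.1375.
Step 4 — Bandwidth: Δω = ω₀/Q = 3.278e+06 rad/s; BW = Δω/(2π) = 5.218e+05 Hz.

(a) f₀ = 7.175e+04 Hz  (b) Q = 0.1375  (c) BW = 5.218e+05 Hz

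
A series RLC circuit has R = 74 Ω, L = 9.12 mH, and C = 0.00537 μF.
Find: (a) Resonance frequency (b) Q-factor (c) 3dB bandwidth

Step 1 — Resonance: ω₀ = 1/√(LC) = 1/√(0.00912·5.37e-09) = 1.429e+05 rad/s.
Step 2 — f₀ = ω₀/(2π) = 2.274e+04 Hz.
Step 3 — Series Q: Q = ω₀L/R = 1.429e+05·0.00912/74 = 17.61.
Step 4 — Bandwidth: Δω = ω₀/Q = 8114 rad/s; BW = Δω/(2π) = 1291 Hz.

(a) f₀ = 2.274e+04 Hz  (b) Q = 17.61  (c) BW = 1291 Hz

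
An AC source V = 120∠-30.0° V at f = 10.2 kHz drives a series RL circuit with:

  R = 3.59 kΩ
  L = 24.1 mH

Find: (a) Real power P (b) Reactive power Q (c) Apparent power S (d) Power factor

Step 1 — Angular frequency: ω = 2π·f = 2π·1.02e+04 = 6.409e+04 rad/s.
Step 2 — Component impedances:
  R: Z = R = 3590 Ω
  L: Z = jωL = j·6.409e+04·0.0241 = 0 + j1545 Ω
Step 3 — Series combination: Z_total = R + L = 3590 + j1545 Ω = 3908∠23.3° Ω.
Step 4 — Source phasor: V = 120∠-30.0° V = 103.9 - j60 V.
Step 5 — Current: I = V / Z = 0.01836 - j0.02461 A = 0.03071∠-53.3° A.
Step 6 — Complex power: S = V·I* = 3.385 + j1.456 VA.
Step 7 — Real power: P = Re(S) = 3.385 W.
Step 8 — Reactive power: Q = Im(S) = 1.456 VAR.
Step 9 — Apparent power: |S| = 3.685 VA.
Step 10 — Power factor: PF = P/|S| = 0.9186 (lagging).

(a) P = 3.385 W  (b) Q = 1.456 VAR  (c) S = 3.685 VA  (d) PF = 0.9186 (lagging)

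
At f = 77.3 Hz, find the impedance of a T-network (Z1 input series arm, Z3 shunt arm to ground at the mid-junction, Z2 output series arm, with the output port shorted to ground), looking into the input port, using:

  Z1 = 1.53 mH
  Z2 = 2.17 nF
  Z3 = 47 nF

Step 1 — Angular frequency: ω = 2π·f = 2π·77.3 = 485.7 rad/s.
Step 2 — Component impedances:
  Z1: Z = jωL = j·485.7·0.00153 = 0 + j0.7431 Ω
  Z2: Z = 1/(jωC) = -j/(ω·C) = 0 - j9.488e+05 Ω
  Z3: Z = 1/(jωC) = -j/(ω·C) = 0 - j4.381e+04 Ω
Step 3 — With the output port shorted to ground, the output series arm Z2 runs from the junction to ground; the shunt arm Z3 also runs from the junction to ground. They appear in parallel: Z3 || Z2 = 0 - j4.187e+04 Ω.
Step 4 — Series with input arm Z1: Z_in = Z1 + (Z3 || Z2) = 0 - j4.187e+04 Ω = 4.187e+04∠-90.0° Ω.

Z = 0 - j4.187e+04 Ω = 4.187e+04∠-90.0° Ω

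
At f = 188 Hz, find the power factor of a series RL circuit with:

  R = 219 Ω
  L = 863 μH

Step 1 — Angular frequency: ω = 2π·f = 2π·188 = 1181 rad/s.
Step 2 — Component impedances:
  R: Z = R = 219 Ω
  L: Z = jωL = j·1181·0.000863 = 0 + j1.019 Ω
Step 3 — Series combination: Z_total = R + L = 219 + j1.019 Ω = 219∠0.3° Ω.
Step 4 — Power factor: PF = cos(φ) = Re(Z)/|Z| = 219/219 = 1.
Step 5 — Type: Im(Z) = 1.019 ⇒ lagging (phase φ = 0.3°).

PF = 1 (lagging, φ = 0.3°)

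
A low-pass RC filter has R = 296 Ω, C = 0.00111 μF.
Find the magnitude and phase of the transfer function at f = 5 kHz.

Step 1 — Angular frequency: ω = 2π·5000 = 3.142e+04 rad/s.
Step 2 — Transfer function: H(jω) = 1/(1 + jωRC).
Step 3 — Denominator: 1 + jωRC = 1 + j·3.142e+04·296·1.11e-09 = 1 + j0.01032.
Step 4 — H = 0.9999 - j0.01032.
Step 5 — Magnitude: |H| = 0.9999 (-0.0 dB); phase: φ = -0.6°.

|H| = 0.9999 (-0.0 dB), φ = -0.6°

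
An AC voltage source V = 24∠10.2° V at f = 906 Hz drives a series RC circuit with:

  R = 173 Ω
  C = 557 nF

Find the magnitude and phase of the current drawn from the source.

Step 1 — Angular frequency: ω = 2π·f = 2π·906 = 5693 rad/s.
Step 2 — Component impedances:
  R: Z = R = 173 Ω
  C: Z = 1/(jωC) = -j/(ω·C) = 0 - j315.4 Ω
Step 3 — Series combination: Z_total = R + C = 173 - j315.4 Ω = 359.7∠-61.3° Ω.
Step 4 — Source phasor: V = 24∠10.2° V = 23.62 + j4.25 V.
Step 5 — Ohm's law: I = V / Z_total = (23.62 + j4.25) / (173 - j315.4) = 0.02122 + j0.06325 A.
Step 6 — Convert to polar: |I| = 0.06672 A, ∠I = 71.5°.

I = 0.06672∠71.5° A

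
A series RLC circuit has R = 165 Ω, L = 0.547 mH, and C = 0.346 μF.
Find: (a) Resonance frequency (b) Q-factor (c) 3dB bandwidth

Step 1 — Resonance condition Im(Z)=0 gives ω₀ = 1/√(LC).
Step 2 — ω₀ = 1/√(0.000547·3.46e-07) = 7.269e+04 rad/s.
Step 3 — f₀ = ω₀/(2π) = 1.157e+04 Hz.
Step 4 — Series Q: Q = ω₀L/R = 7.269e+04·0.000547/165 = 0.241.
Step 5 — 3dB bandwidth: Δω = ω₀/Q = 3.016e+05 rad/s; BW = Δω/(2π) = 4.801e+04 Hz.

(a) f₀ = 1.157e+04 Hz  (b) Q = 0.241  (c) BW = 4.801e+04 Hz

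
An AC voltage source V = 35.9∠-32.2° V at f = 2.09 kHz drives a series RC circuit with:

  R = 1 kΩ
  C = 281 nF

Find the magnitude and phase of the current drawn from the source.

Step 1 — Angular frequency: ω = 2π·f = 2π·2090 = 1.313e+04 rad/s.
Step 2 — Component impedances:
  R: Z = R = 1000 Ω
  C: Z = 1/(jωC) = -j/(ω·C) = 0 - j271 Ω
Step 3 — Series combination: Z_total = R + C = 1000 - j271 Ω = 1036∠-15.2° Ω.
Step 4 — Source phasor: V = 35.9∠-32.2° V = 30.38 - j19.13 V.
Step 5 — Ohm's law: I = V / Z_total = (30.38 - j19.13) / (1000 - j271) = 0.03313 - j0.01015 A.
Step 6 — Convert to polar: |I| = 0.03465 A, ∠I = -17.0°.

I = 0.03465∠-17.0° A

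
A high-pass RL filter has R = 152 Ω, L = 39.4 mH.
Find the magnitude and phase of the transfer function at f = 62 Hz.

Step 1 — Angular frequency: ω = 2π·62 = 389.6 rad/s.
Step 2 — Transfer function: H(jω) = jωL/(R + jωL).
Step 3 — Numerator jωL = j·15.35; denominator R + jωL = 152 + j15.35.
Step 4 — H = 0.01009 + j0.09996.
Step 5 — Magnitude: |H| = 0.1005 (-20.0 dB); phase: φ = 84.2°.

|H| = 0.1005 (-20.0 dB), φ = 84.2°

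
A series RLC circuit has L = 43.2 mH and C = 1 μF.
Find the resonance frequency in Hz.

Step 1 — Resonance condition Im(Z)=0 gives ω₀ = 1/√(LC).
Step 2 — ω₀ = 1/√(0.0432·1e-06) = 4811 rad/s.
Step 3 — f₀ = ω₀/(2π) = 765.7 Hz.

f₀ = 765.7 Hz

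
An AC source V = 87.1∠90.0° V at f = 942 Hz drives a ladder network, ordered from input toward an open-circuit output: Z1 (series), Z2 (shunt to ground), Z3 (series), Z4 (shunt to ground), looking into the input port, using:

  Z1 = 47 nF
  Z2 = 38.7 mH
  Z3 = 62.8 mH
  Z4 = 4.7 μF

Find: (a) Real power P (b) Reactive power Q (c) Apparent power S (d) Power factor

Step 1 — Angular frequency: ω = 2π·f = 2π·942 = 5919 rad/s.
Step 2 — Component impedances:
  Z1: Z = 1/(jωC) = -j/(ω·C) = 0 - j3595 Ω
  Z2: Z = jωL = j·5919·0.0387 = 0 + j229.1 Ω
  Z3: Z = jωL = j·5919·0.0628 = 0 + j371.7 Ω
  Z4: Z = 1/(jωC) = -j/(ω·C) = 0 - j35.95 Ω
Step 3 — Ladder network (open output): work backward from the far end, alternating series and parallel combinations. Z_in = 0 - j3459 Ω = 3459∠-90.0° Ω.
Step 4 — Source phasor: V = 87.1∠90.0° V = 0 + j87.1 V.
Step 5 — Current: I = V / Z = -0.02518 A = 0.02518∠180.0° A.
Step 6 — Complex power: S = V·I* = 0 - j2.193 VA.
Step 7 — Real power: P = Re(S) = 0 W.
Step 8 — Reactive power: Q = Im(S) = -2.193 VAR.
Step 9 — Apparent power: |S| = 2.193 VA.
Step 10 — Power factor: PF = P/|S| = 0 (leading).

(a) P = 0 W  (b) Q = -2.193 VAR  (c) S = 2.193 VA  (d) PF = 0 (leading)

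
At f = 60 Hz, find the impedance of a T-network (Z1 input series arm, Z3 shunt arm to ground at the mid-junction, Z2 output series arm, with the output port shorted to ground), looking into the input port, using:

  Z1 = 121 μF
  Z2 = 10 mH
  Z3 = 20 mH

Step 1 — Angular frequency: ω = 2π·f = 2π·60 = 377 rad/s.
Step 2 — Component impedances:
  Z1: Z = 1/(jωC) = -j/(ω·C) = 0 - j21.92 Ω
  Z2: Z = jωL = j·377·0.01 = 0 + j3.77 Ω
  Z3: Z = jωL = j·377·0.02 = 0 + j7.54 Ω
Step 3 — With the output port shorted to ground, the output series arm Z2 runs from the junction to ground; the shunt arm Z3 also runs from the junction to ground. They appear in parallel: Z3 || Z2 = 0 + j2.513 Ω.
Step 4 — Series with input arm Z1: Z_in = Z1 + (Z3 || Z2) = 0 - j19.41 Ω = 19.41∠-90.0° Ω.

Z = 0 - j19.41 Ω = 19.41∠-90.0° Ω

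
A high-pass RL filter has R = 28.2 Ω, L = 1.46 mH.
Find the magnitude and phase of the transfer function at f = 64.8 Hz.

Step 1 — Angular frequency: ω = 2π·64.8 = 407.2 rad/s.
Step 2 — Transfer function: H(jω) = jωL/(R + jωL).
Step 3 — Numerator jωL = j·0.5944; denominator R + jωL = 28.2 + j0.5944.
Step 4 — H = 0.0004441 + j0.02107.
Step 5 — Magnitude: |H| = 0.02107 (-33.5 dB); phase: φ = 88.8°.

|H| = 0.02107 (-33.5 dB), φ = 88.8°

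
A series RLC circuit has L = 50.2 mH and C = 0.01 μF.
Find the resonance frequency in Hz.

Step 1 — Resonance condition Im(Z)=0 gives ω₀ = 1/√(LC).
Step 2 — ω₀ = 1/√(0.0502·1e-08) = 4.463e+04 rad/s.
Step 3 — f₀ = ω₀/(2π) = 7103 Hz.

f₀ = 7103 Hz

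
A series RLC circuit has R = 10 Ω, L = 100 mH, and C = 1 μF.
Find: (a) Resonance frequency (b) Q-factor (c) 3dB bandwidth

Step 1 — Resonance condition Im(Z)=0 gives ω₀ = 1/√(LC).
Step 2 — ω₀ = 1/√(0.1·1e-06) = 3162 rad/s.
Step 3 — f₀ = ω₀/(2π) = 503.3 Hz.
Step 4 — Series Q: Q = ω₀L/R = 3162·0.1/10 = 31.62.
Step 5 — 3dB bandwidth: Δω = ω₀/Q = 100 rad/s; BW = Δω/(2π) = 15.92 Hz.

(a) f₀ = 503.3 Hz  (b) Q = 31.62  (c) BW = 15.92 Hz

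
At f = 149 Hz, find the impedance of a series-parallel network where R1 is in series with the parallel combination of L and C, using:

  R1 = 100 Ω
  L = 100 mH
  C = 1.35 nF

Step 1 — Angular frequency: ω = 2π·f = 2π·149 = 936.2 rad/s.
Step 2 — Component impedances:
  R1: Z = R = 100 Ω
  L: Z = jωL = j·936.2·0.1 = 0 + j93.62 Ω
  C: Z = 1/(jωC) = -j/(ω·C) = 0 - j7.912e+05 Ω
Step 3 — Parallel branch: L || C = 1/(1/L + 1/C) = 0 + j93.63 Ω.
Step 4 — Series with R1: Z_total = R1 + (L || C) = 100 + j93.63 Ω = 137∠43.1° Ω.

Z = 100 + j93.63 Ω = 137∠43.1° Ω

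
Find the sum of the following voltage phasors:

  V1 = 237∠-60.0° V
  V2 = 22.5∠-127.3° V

Step 1 — Convert each phasor to rectangular form:
  V1 = 237·(cos(-60.0°) + j·sin(-60.0°)) = 118.5 - j205.2 V
  V2 = 22.5·(cos(-127.3°) + j·sin(-127.3°)) = -13.63 - j17.9 V
Step 2 — Sum components: V_total = 104.9 - j223.1 V.
Step 3 — Convert to polar: |V_total| = 246.6 V, ∠V_total = -64.8°.

V_total = 246.6∠-64.8° V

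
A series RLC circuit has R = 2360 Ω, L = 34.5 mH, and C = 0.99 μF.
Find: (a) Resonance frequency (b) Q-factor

Step 1 — Resonance condition Im(Z)=0 gives ω₀ = 1/√(LC).
Step 2 — ω₀ = 1/√(0.0345·9.9e-07) = 5411 rad/s.
Step 3 — f₀ = ω₀/(2π) = 861.2 Hz.
Step 4 — Series Q: Q = ω₀L/R = 5411·0.0345/2360 = 0.0791.

(a) f₀ = 861.2 Hz  (b) Q = 0.0791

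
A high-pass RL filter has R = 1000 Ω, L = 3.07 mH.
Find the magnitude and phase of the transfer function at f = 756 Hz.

Step 1 — Angular frequency: ω = 2π·756 = 4750 rad/s.
Step 2 — Transfer function: H(jω) = jωL/(R + jωL).
Step 3 — Numerator jωL = j·14.58; denominator R + jωL = 1000 + j14.58.
Step 4 — H = 0.0002126 + j0.01458.
Step 5 — Magnitude: |H| = 0.01458 (-36.7 dB); phase: φ = 89.2°.

|H| = 0.01458 (-36.7 dB), φ = 89.2°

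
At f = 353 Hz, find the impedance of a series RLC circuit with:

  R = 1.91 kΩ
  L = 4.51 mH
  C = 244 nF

Step 1 — Angular frequency: ω = 2π·f = 2π·353 = 2218 rad/s.
Step 2 — Component impedances:
  R: Z = R = 1910 Ω
  L: Z = jωL = j·2218·0.00451 = 0 + j10 Ω
  C: Z = 1/(jωC) = -j/(ω·C) = 0 - j1848 Ω
Step 3 — Series combination: Z_total = R + L + C = 1910 - j1838 Ω = 2651∠-43.9° Ω.

Z = 1910 - j1838 Ω = 2651∠-43.9° Ω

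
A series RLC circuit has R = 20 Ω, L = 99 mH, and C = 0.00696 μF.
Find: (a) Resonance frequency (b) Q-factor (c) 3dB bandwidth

Step 1 — Resonance: ω₀ = 1/√(LC) = 1/√(0.099·6.96e-09) = 3.81e+04 rad/s.
Step 2 — f₀ = ω₀/(2π) = 6063 Hz.
Step 3 — Series Q: Q = ω₀L/R = 3.81e+04·0.099/20 = 188.6.
Step 4 — Bandwidth: Δω = ω₀/Q = 202 rad/s; BW = Δω/(2π) = 32.15 Hz.

(a) f₀ = 6063 Hz  (b) Q = 188.6  (c) BW = 32.15 Hz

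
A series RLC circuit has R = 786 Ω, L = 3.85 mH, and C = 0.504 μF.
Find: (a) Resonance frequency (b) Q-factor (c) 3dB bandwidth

Step 1 — Resonance condition Im(Z)=0 gives ω₀ = 1/√(LC).
Step 2 — ω₀ = 1/√(0.00385·5.04e-07) = 2.27e+04 rad/s.
Step 3 — f₀ = ω₀/(2π) = 3613 Hz.
Step 4 — Series Q: Q = ω₀L/R = 2.27e+04·0.00385/786 = 0.1112.
Step 5 — 3dB bandwidth: Δω = ω₀/Q = 2.042e+05 rad/s; BW = Δω/(2π) = 3.249e+04 Hz.

(a) f₀ = 3613 Hz  (b) Q = 0.1112  (c) BW = 3.249e+04 Hz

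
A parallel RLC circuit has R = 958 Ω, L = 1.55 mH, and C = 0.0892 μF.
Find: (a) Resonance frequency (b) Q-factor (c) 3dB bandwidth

Step 1 — Resonance: ω₀ = 1/√(LC) = 1/√(0.00155·8.92e-08) = 8.505e+04 rad/s.
Step 2 — f₀ = ω₀/(2π) = 1.354e+04 Hz.
Step 3 — Parallel Q: Q = R/(ω₀L) = 958/(8.505e+04·0.00155) = 7.267.
Step 4 — Bandwidth: Δω = ω₀/Q = 1.17e+04 rad/s; BW = Δω/(2π) = 1862 Hz.

(a) f₀ = 1.354e+04 Hz  (b) Q = 7.267  (c) BW = 1862 Hz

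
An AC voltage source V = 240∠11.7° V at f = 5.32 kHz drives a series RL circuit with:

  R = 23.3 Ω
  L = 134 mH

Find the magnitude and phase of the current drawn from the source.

Step 1 — Angular frequency: ω = 2π·f = 2π·5320 = 3.343e+04 rad/s.
Step 2 — Component impedances:
  R: Z = R = 23.3 Ω
  L: Z = jωL = j·3.343e+04·0.134 = 0 + j4479 Ω
Step 3 — Series combination: Z_total = R + L = 23.3 + j4479 Ω = 4479∠89.7° Ω.
Step 4 — Source phasor: V = 240∠11.7° V = 235 + j48.67 V.
Step 5 — Ohm's law: I = V / Z_total = (235 + j48.67) / (23.3 + j4479) = 0.01114 - j0.05241 A.
Step 6 — Convert to polar: |I| = 0.05358 A, ∠I = -78.0°.

I = 0.05358∠-78.0° A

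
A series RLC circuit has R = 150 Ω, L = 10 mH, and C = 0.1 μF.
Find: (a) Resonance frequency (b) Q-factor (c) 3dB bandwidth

Step 1 — Resonance: ω₀ = 1/√(LC) = 1/√(0.01·1e-07) = 3.162e+04 rad/s.
Step 2 — f₀ = ω₀/(2π) = 5033 Hz.
Step 3 — Series Q: Q = ω₀L/R = 3.162e+04·0.01/150 = 2.108.
Step 4 — Bandwidth: Δω = ω₀/Q = 1.5e+04 rad/s; BW = Δω/(2π) = 2387 Hz.

(a) f₀ = 5033 Hz  (b) Q = 2.108  (c) BW = 2387 Hz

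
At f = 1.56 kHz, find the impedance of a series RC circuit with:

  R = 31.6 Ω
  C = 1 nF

Step 1 — Angular frequency: ω = 2π·f = 2π·1560 = 9802 rad/s.
Step 2 — Component impedances:
  R: Z = R = 31.6 Ω
  C: Z = 1/(jωC) = -j/(ω·C) = 0 - j1.02e+05 Ω
Step 3 — Series combination: Z_total = R + C = 31.6 - j1.02e+05 Ω = 1.02e+05∠-90.0° Ω.

Z = 31.6 - j1.02e+05 Ω = 1.02e+05∠-90.0° Ω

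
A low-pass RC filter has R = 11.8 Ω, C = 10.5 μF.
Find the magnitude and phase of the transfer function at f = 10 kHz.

Step 1 — Angular frequency: ω = 2π·1e+04 = 6.283e+04 rad/s.
Step 2 — Transfer function: H(jω) = 1/(1 + jωRC).
Step 3 — Denominator: 1 + jωRC = 1 + j·6.283e+04·11.8·1.05e-05 = 1 + j7.785.
Step 4 — H = 0.01623 - j0.1264.
Step 5 — Magnitude: |H| = 0.1274 (-17.9 dB); phase: φ = -82.7°.

|H| = 0.1274 (-17.9 dB), φ = -82.7°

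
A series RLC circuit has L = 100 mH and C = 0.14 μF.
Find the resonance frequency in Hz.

Step 1 — Resonance condition Im(Z)=0 gives ω₀ = 1/√(LC).
Step 2 — ω₀ = 1/√(0.1·1.4e-07) = 8452 rad/s.
Step 3 — f₀ = ω₀/(2π) = 1345 Hz.

f₀ = 1345 Hz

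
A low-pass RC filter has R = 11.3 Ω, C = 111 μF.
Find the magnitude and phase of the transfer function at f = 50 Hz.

Step 1 — Angular frequency: ω = 2π·50 = 314.2 rad/s.
Step 2 — Transfer function: H(jω) = 1/(1 + jωRC).
Step 3 — Denominator: 1 + jωRC = 1 + j·314.2·11.3·0.000111 = 1 + j0.394.
Step 4 — H = 0.8656 - j0.3411.
Step 5 — Magnitude: |H| = 0.9304 (-0.6 dB); phase: φ = -21.5°.

|H| = 0.9304 (-0.6 dB), φ = -21.5°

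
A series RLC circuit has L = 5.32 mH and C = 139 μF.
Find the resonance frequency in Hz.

Step 1 — Resonance condition Im(Z)=0 gives ω₀ = 1/√(LC).
Step 2 — ω₀ = 1/√(0.00532·0.000139) = 1163 rad/s.
Step 3 — f₀ = ω₀/(2π) = 185.1 Hz.

f₀ = 185.1 Hz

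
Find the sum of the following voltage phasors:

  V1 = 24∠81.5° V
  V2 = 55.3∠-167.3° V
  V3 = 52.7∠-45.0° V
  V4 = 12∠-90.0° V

Step 1 — Convert each phasor to rectangular form:
  V1 = 24·(cos(81.5°) + j·sin(81.5°)) = 3.547 + j23.74 V
  V2 = 55.3·(cos(-167.3°) + j·sin(-167.3°)) = -53.95 - j12.16 V
  V3 = 52.7·(cos(-45.0°) + j·sin(-45.0°)) = 37.26 - j37.26 V
  V4 = 12·(cos(-90.0°) + j·sin(-90.0°)) = 0 - j12 V
Step 2 — Sum components: V_total = -13.14 - j37.69 V.
Step 3 — Convert to polar: |V_total| = 39.91 V, ∠V_total = -109.2°.

V_total = 39.91∠-109.2° V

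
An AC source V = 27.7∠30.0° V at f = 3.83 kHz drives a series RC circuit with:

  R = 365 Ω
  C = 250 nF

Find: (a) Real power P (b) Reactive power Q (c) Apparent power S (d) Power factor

Step 1 — Angular frequency: ω = 2π·f = 2π·3830 = 2.406e+04 rad/s.
Step 2 — Component impedances:
  R: Z = R = 365 Ω
  C: Z = 1/(jωC) = -j/(ω·C) = 0 - j166.2 Ω
Step 3 — Series combination: Z_total = R + C = 365 - j166.2 Ω = 401.1∠-24.5° Ω.
Step 4 — Source phasor: V = 27.7∠30.0° V = 23.99 + j13.85 V.
Step 5 — Current: I = V / Z = 0.04012 + j0.05622 A = 0.06907∠54.5° A.
Step 6 — Complex power: S = V·I* = 1.741 - j0.7929 VA.
Step 7 — Real power: P = Re(S) = 1.741 W.
Step 8 — Reactive power: Q = Im(S) = -0.7929 VAR.
Step 9 — Apparent power: |S| = 1.913 VA.
Step 10 — Power factor: PF = P/|S| = 0.9101 (leading).

(a) P = 1.741 W  (b) Q = -0.7929 VAR  (c) S = 1.913 VA  (d) PF = 0.9101 (leading)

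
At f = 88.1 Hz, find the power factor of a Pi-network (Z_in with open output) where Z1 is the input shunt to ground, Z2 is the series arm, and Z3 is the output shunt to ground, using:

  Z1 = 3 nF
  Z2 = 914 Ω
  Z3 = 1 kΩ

Step 1 — Angular frequency: ω = 2π·f = 2π·88.1 = 553.5 rad/s.
Step 2 — Component impedances:
  Z1: Z = 1/(jωC) = -j/(ω·C) = 0 - j6.022e+05 Ω
  Z2: Z = R = 914 Ω
  Z3: Z = R = 1000 Ω
Step 3 — With open output, the series arm Z2 and the output shunt Z3 appear in series to ground: Z2 + Z3 = 1914 Ω.
Step 4 — Parallel with input shunt Z1: Z_in = Z1 || (Z2 + Z3) = 1914 - j6.084 Ω = 1914∠-0.2° Ω.
Step 5 — Power factor: PF = cos(φ) = Re(Z)/|Z| = 1914/1914 = 1.
Step 6 — Type: Im(Z) = -6.084 ⇒ leading (phase φ = -0.2°).

PF = 1 (leading, φ = -0.2°)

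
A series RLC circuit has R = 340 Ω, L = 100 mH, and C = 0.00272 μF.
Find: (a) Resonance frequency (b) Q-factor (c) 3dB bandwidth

Step 1 — Resonance condition Im(Z)=0 gives ω₀ = 1/√(LC).
Step 2 — ω₀ = 1/√(0.1·2.72e-09) = 6.063e+04 rad/s.
Step 3 — f₀ = ω₀/(2π) = 9650 Hz.
Step 4 — Series Q: Q = ω₀L/R = 6.063e+04·0.1/340 = 17.83.
Step 5 — 3dB bandwidth: Δω = ω₀/Q = 3400 rad/s; BW = Δω/(2π) = 541.1 Hz.

(a) f₀ = 9650 Hz  (b) Q = 17.83  (c) BW = 541.1 Hz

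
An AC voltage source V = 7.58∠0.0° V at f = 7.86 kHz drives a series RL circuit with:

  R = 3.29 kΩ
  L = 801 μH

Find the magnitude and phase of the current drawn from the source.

Step 1 — Angular frequency: ω = 2π·f = 2π·7860 = 4.939e+04 rad/s.
Step 2 — Component impedances:
  R: Z = R = 3290 Ω
  L: Z = jωL = j·4.939e+04·0.000801 = 0 + j39.56 Ω
Step 3 — Series combination: Z_total = R + L = 3290 + j39.56 Ω = 3290∠0.7° Ω.
Step 4 — Source phasor: V = 7.58∠0.0° V = 7.58 V.
Step 5 — Ohm's law: I = V / Z_total = (7.58) / (3290 + j39.56) = 0.002304 - j2.77e-05 A.
Step 6 — Convert to polar: |I| = 0.002304 A, ∠I = -0.7°.

I = 0.002304∠-0.7° A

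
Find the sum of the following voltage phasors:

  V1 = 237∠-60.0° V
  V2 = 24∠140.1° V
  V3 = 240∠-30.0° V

Step 1 — Convert each phasor to rectangular form:
  V1 = 237·(cos(-60.0°) + j·sin(-60.0°)) = 118.5 - j205.2 V
  V2 = 24·(cos(140.1°) + j·sin(140.1°)) = -18.41 + j15.39 V
  V3 = 240·(cos(-30.0°) + j·sin(-30.0°)) = 207.8 - j120 V
Step 2 — Sum components: V_total = 307.9 - j309.9 V.
Step 3 — Convert to polar: |V_total| = 436.8 V, ∠V_total = -45.2°.

V_total = 436.8∠-45.2° V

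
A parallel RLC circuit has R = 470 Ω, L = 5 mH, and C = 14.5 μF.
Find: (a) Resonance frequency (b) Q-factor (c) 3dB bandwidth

Step 1 — Resonance: ω₀ = 1/√(LC) = 1/√(0.005·1.45e-05) = 3714 rad/s.
Step 2 — f₀ = ω₀/(2π) = 591.1 Hz.
Step 3 — Parallel Q: Q = R/(ω₀L) = 470/(3714·0.005) = 25.31.
Step 4 — Bandwidth: Δω = ω₀/Q = 146.7 rad/s; BW = Δω/(2π) = 23.35 Hz.

(a) f₀ = 591.1 Hz  (b) Q = 25.31  (c) BW = 23.35 Hz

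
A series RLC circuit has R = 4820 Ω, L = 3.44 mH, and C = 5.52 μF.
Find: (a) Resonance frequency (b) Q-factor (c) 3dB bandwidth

Step 1 — Resonance: ω₀ = 1/√(LC) = 1/√(0.00344·5.52e-06) = 7257 rad/s.
Step 2 — f₀ = ω₀/(2π) = 1155 Hz.
Step 3 — Series Q: Q = ω₀L/R = 7257·0.00344/4820 = 0.005179.
Step 4 — Bandwidth: Δω = ω₀/Q = 1.401e+06 rad/s; BW = Δω/(2π) = 2.23e+05 Hz.

(a) f₀ = 1155 Hz  (b) Q = 0.005179  (c) BW = 2.23e+05 Hz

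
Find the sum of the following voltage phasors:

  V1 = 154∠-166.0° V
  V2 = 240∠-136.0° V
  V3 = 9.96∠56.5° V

Step 1 — Convert each phasor to rectangular form:
  V1 = 154·(cos(-166.0°) + j·sin(-166.0°)) = -149.4 - j37.26 V
  V2 = 240·(cos(-136.0°) + j·sin(-136.0°)) = -172.6 - j166.7 V
  V3 = 9.96·(cos(56.5°) + j·sin(56.5°)) = 5.497 + j8.306 V
Step 2 — Sum components: V_total = -316.6 - j195.7 V.
Step 3 — Convert to polar: |V_total| = 372.2 V, ∠V_total = -148.3°.

V_total = 372.2∠-148.3° V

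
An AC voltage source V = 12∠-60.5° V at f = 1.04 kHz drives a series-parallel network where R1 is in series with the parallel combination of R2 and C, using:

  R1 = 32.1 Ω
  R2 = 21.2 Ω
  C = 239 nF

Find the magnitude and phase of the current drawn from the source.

Step 1 — Angular frequency: ω = 2π·f = 2π·1040 = 6535 rad/s.
Step 2 — Component impedances:
  R1: Z = R = 32.1 Ω
  R2: Z = R = 21.2 Ω
  C: Z = 1/(jωC) = -j/(ω·C) = 0 - j640.3 Ω
Step 3 — Parallel branch: R2 || C = 1/(1/R2 + 1/C) = 21.18 - j0.7011 Ω.
Step 4 — Series with R1: Z_total = R1 + (R2 || C) = 53.28 - j0.7011 Ω = 53.28∠-0.8° Ω.
Step 5 — Source phasor: V = 12∠-60.5° V = 5.909 - j10.44 V.
Step 6 — Ohm's law: I = V / Z_total = (5.909 - j10.44) / (53.28 - j0.7011) = 0.1135 - j0.1945 A.
Step 7 — Convert to polar: |I| = 0.2252 A, ∠I = -59.7°.

I = 0.2252∠-59.7° A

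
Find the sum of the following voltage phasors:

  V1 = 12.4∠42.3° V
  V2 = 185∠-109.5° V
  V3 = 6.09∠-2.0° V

Step 1 — Convert each phasor to rectangular form:
  V1 = 12.4·(cos(42.3°) + j·sin(42.3°)) = 9.171 + j8.345 V
  V2 = 185·(cos(-109.5°) + j·sin(-109.5°)) = -61.75 - j174.4 V
  V3 = 6.09·(cos(-2.0°) + j·sin(-2.0°)) = 6.086 - j0.2125 V
Step 2 — Sum components: V_total = -46.5 - j166.3 V.
Step 3 — Convert to polar: |V_total| = 172.6 V, ∠V_total = -105.6°.

V_total = 172.6∠-105.6° V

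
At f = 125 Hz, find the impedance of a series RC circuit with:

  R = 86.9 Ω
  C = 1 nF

Step 1 — Angular frequency: ω = 2π·f = 2π·125 = 785.4 rad/s.
Step 2 — Component impedances:
  R: Z = R = 86.9 Ω
  C: Z = 1/(jωC) = -j/(ω·C) = 0 - j1.273e+06 Ω
Step 3 — Series combination: Z_total = R + C = 86.9 - j1.273e+06 Ω = 1.273e+06∠-90.0° Ω.

Z = 86.9 - j1.273e+06 Ω = 1.273e+06∠-90.0° Ω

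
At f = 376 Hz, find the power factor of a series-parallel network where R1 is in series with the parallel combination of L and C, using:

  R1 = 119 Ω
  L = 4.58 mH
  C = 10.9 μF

Step 1 — Angular frequency: ω = 2π·f = 2π·376 = 2362 rad/s.
Step 2 — Component impedances:
  R1: Z = R = 119 Ω
  L: Z = jωL = j·2362·0.00458 = 0 + j10.82 Ω
  C: Z = 1/(jωC) = -j/(ω·C) = 0 - j38.83 Ω
Step 3 — Parallel branch: L || C = 1/(1/L + 1/C) = 0 + j15 Ω.
Step 4 — Series with R1: Z_total = R1 + (L || C) = 119 + j15 Ω = 119.9∠7.2° Ω.
Step 5 — Power factor: PF = cos(φ) = Re(Z)/|Z| = 119/119.942 = 0.9921.
Step 6 — Type: Im(Z) = 15 ⇒ lagging (phase φ = 7.2°).

PF = 0.9921 (lagging, φ = 7.2°)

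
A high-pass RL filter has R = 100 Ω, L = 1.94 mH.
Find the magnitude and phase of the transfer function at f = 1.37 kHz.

Step 1 — Angular frequency: ω = 2π·1370 = 8608 rad/s.
Step 2 — Transfer function: H(jω) = jωL/(R + jωL).
Step 3 — Numerator jωL = j·16.7; denominator R + jωL = 100 + j16.7.
Step 4 — H = 0.02713 + j0.1625.
Step 5 — Magnitude: |H| = 0.1647 (-15.7 dB); phase: φ = 80.5°.

|H| = 0.1647 (-15.7 dB), φ = 80.5°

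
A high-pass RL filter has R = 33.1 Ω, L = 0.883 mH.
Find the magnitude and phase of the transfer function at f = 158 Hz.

Step 1 — Angular frequency: ω = 2π·158 = 992.7 rad/s.
Step 2 — Transfer function: H(jω) = jωL/(R + jωL).
Step 3 — Numerator jωL = j·0.8766; denominator R + jωL = 33.1 + j0.8766.
Step 4 — H = 0.0007009 + j0.02646.
Step 5 — Magnitude: |H| = 0.02647 (-31.5 dB); phase: φ = 88.5°.

|H| = 0.02647 (-31.5 dB), φ = 88.5°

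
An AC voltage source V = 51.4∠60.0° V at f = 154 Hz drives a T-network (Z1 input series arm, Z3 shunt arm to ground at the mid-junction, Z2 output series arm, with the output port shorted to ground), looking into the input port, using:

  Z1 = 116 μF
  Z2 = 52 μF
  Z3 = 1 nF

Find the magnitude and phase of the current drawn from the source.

Step 1 — Angular frequency: ω = 2π·f = 2π·154 = 967.6 rad/s.
Step 2 — Component impedances:
  Z1: Z = 1/(jωC) = -j/(ω·C) = 0 - j8.909 Ω
  Z2: Z = 1/(jωC) = -j/(ω·C) = 0 - j19.87 Ω
  Z3: Z = 1/(jωC) = -j/(ω·C) = 0 - j1.033e+06 Ω
Step 3 — With the output port shorted to ground, the output series arm Z2 runs from the junction to ground; the shunt arm Z3 also runs from the junction to ground. They appear in parallel: Z3 || Z2 = 0 - j19.87 Ω.
Step 4 — Series with input arm Z1: Z_in = Z1 + (Z3 || Z2) = 0 - j28.78 Ω = 28.78∠-90.0° Ω.
Step 5 — Source phasor: V = 51.4∠60.0° V = 25.7 + j44.51 V.
Step 6 — Ohm's law: I = V / Z_total = (25.7 + j44.51) / (0 - j28.78) = -1.547 + j0.8929 A.
Step 7 — Convert to polar: |I| = 1.786 A, ∠I = 150.0°.

I = 1.786∠150.0° A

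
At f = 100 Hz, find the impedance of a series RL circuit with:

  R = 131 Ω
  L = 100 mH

Step 1 — Angular frequency: ω = 2π·f = 2π·100 = 628.3 rad/s.
Step 2 — Component impedances:
  R: Z = R = 131 Ω
  L: Z = jωL = j·628.3·0.1 = 0 + j62.83 Ω
Step 3 — Series combination: Z_total = R + L = 131 + j62.83 Ω = 145.3∠25.6° Ω.

Z = 131 + j62.83 Ω = 145.3∠25.6° Ω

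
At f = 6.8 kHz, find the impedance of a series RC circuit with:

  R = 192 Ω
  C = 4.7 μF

Step 1 — Angular frequency: ω = 2π·f = 2π·6800 = 4.273e+04 rad/s.
Step 2 — Component impedances:
  R: Z = R = 192 Ω
  C: Z = 1/(jωC) = -j/(ω·C) = 0 - j4.98 Ω
Step 3 — Series combination: Z_total = R + C = 192 - j4.98 Ω = 192.1∠-1.5° Ω.

Z = 192 - j4.98 Ω = 192.1∠-1.5° Ω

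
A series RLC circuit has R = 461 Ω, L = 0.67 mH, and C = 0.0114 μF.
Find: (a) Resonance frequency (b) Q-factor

Step 1 — Resonance condition Im(Z)=0 gives ω₀ = 1/√(LC).
Step 2 — ω₀ = 1/√(0.00067·1.14e-08) = 3.618e+05 rad/s.
Step 3 — f₀ = ω₀/(2π) = 5.759e+04 Hz.
Step 4 — Series Q: Q = ω₀L/R = 3.618e+05·0.00067/461 = 0.5259.

(a) f₀ = 5.759e+04 Hz  (b) Q = 0.5259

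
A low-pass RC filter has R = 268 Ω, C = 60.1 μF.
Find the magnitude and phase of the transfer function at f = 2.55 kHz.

Step 1 — Angular frequency: ω = 2π·2550 = 1.602e+04 rad/s.
Step 2 — Transfer function: H(jω) = 1/(1 + jωRC).
Step 3 — Denominator: 1 + jωRC = 1 + j·1.602e+04·268·6.01e-05 = 1 + j258.1.
Step 4 — H = 1.502e-05 - j0.003875.
Step 5 — Magnitude: |H| = 0.003875 (-48.2 dB); phase: φ = -89.8°.

|H| = 0.003875 (-48.2 dB), φ = -89.8°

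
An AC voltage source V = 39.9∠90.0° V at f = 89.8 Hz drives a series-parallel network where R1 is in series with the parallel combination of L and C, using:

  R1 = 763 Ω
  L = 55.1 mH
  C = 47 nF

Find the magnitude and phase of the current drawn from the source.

Step 1 — Angular frequency: ω = 2π·f = 2π·89.8 = 564.2 rad/s.
Step 2 — Component impedances:
  R1: Z = R = 763 Ω
  L: Z = jωL = j·564.2·0.0551 = 0 + j31.09 Ω
  C: Z = 1/(jωC) = -j/(ω·C) = 0 - j3.771e+04 Ω
Step 3 — Parallel branch: L || C = 1/(1/L + 1/C) = 0 + j31.11 Ω.
Step 4 — Series with R1: Z_total = R1 + (L || C) = 763 + j31.11 Ω = 763.6∠2.3° Ω.
Step 5 — Source phasor: V = 39.9∠90.0° V = 0 + j39.9 V.
Step 6 — Ohm's law: I = V / Z_total = (0 + j39.9) / (763 + j31.11) = 0.002129 + j0.05221 A.
Step 7 — Convert to polar: |I| = 0.05225 A, ∠I = 87.7°.

I = 0.05225∠87.7° A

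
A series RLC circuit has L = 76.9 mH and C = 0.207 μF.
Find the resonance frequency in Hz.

Step 1 — Resonance condition Im(Z)=0 gives ω₀ = 1/√(LC).
Step 2 — ω₀ = 1/√(0.0769·2.07e-07) = 7926 rad/s.
Step 3 — f₀ = ω₀/(2π) = 1261 Hz.

f₀ = 1261 Hz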